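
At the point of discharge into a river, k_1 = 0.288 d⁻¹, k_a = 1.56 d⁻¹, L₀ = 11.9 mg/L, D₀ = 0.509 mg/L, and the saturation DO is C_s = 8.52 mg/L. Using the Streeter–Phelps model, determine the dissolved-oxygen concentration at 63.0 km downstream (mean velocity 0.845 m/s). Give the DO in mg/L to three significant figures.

Travel time t = x/v = 63.0 km / (0.845 m/s) = 63000 m / 0.845 m/s = 74560 s = 0.8629 d.
k_1 L₀/(k_a−k_1) = 0.288×11.9/(1.56−0.288) = 3.427/1.272 = 2.694 mg/L.
e^(−k_1 t) = e^(−0.288×0.8629) = 0.7800; e^(−k_a t) = e^(−1.56×0.8629) = 0.2602.
D = 2.694 × (0.7800 − 0.2602) + 0.509 × 0.2602 = 1.400 + 0.1325 = 1.533 mg/L.
DO = C_s − D = 8.52 − 1.533 = 6.987 mg/L.

DO ≈ 6.99 mg/L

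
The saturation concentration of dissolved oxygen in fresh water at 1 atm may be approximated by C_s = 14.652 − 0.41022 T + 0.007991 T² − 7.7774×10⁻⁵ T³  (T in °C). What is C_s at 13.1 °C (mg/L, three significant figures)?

C_s = 14.652 − 0.41022×13.1 + 0.007991×13.1² − 7.7774×10⁻⁵×13.1³ = 10.47 mg/L.

C_s ≈ 10.5 mg/L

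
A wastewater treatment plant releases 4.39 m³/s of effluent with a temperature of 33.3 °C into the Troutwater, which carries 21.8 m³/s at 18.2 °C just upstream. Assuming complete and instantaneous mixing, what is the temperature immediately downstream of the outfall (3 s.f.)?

20.7 °C

Flow-weighted mixing: C = (Q_r C_r + Q_w C_w)/(Q_r + Q_w)
= (21.8×18.2 + 4.39×33.3)/(21.8 + 4.39) = 542.9/26.19 = 20.73 °C.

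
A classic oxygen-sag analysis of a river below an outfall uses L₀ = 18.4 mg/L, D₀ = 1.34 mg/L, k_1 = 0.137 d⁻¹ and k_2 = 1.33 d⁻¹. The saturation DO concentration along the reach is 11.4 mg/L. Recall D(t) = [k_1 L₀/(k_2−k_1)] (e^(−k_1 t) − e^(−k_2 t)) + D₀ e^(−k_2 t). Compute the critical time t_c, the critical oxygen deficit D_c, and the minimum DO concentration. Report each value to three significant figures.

With k_2/k_1 = 9.708 and 1 − D₀(k_2−k_1)/(k_1 L₀) = 0.3658,
t_c = ln(9.708 × 0.3658) / (1.33 − 0.137) = ln(3.551) / 1.193 = 1.267/1.193 = 1.062 d.
D_c = (k_1/k_2) L₀ e^(−k_1 t_c) = (0.137/1.33) × 18.4 × e^(−0.137×1.062) = 0.1030 × 18.4 × 0.8646 = 1.639 mg/L.
Minimum DO = C_s − D_c = 11.4 − 1.639 = 9.761 mg/L.

t_c ≈ 1.06 d; D_c ≈ 1.64 mg/L; min DO ≈ 9.76 mg/L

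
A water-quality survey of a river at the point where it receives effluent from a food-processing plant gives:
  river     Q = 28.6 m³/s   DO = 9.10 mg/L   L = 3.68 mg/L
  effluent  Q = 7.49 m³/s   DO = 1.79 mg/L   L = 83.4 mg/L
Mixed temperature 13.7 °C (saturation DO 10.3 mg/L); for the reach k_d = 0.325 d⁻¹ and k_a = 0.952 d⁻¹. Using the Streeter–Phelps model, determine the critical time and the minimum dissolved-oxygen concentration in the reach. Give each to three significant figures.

Mixed DO = (28.6×9.10 + 7.49×1.79)/(28.6+7.49) = 273.7/36.09 = 7.583 mg/L.
Mixed L₀ = (28.6×3.68 + 7.49×83.4)/(36.09) = 729.9/36.09 = 20.22 mg/L.
Initial deficit D₀ = C_s − DO₀ = 10.3 − 7.583 = 2.717 mg/L.
t_c = (1/0.6270) ln[(0.952/0.325)(1 − 2.717×0.6270/(0.325×20.22))] = 1.595 × ln(2.170) = 1.236 d.
D_c = (0.325/0.952) × 20.22 × e^(−0.325×1.236) = 0.3414 × 20.22 × 0.6693 = 4.621 mg/L.
Minimum DO = 10.3 − 4.621 = 5.679 mg/L.

t_c ≈ 1.24 d; minimum DO ≈ 5.68 mg/L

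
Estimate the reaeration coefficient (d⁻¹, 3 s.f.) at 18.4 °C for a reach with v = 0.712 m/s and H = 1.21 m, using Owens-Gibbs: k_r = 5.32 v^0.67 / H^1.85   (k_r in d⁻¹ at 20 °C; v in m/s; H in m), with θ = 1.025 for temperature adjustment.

k_r ≈ 2.86 d⁻¹

k_r(20) = 5.32 × 0.712^0.67 / 1.21^1.85 = 5.32 × 0.7965 / 1.423 = 2.978 d⁻¹.
k_r(18.4) = 2.978 × 1.025^(18.4−20) = 2.978 × 0.9613 = 2.863 d⁻¹.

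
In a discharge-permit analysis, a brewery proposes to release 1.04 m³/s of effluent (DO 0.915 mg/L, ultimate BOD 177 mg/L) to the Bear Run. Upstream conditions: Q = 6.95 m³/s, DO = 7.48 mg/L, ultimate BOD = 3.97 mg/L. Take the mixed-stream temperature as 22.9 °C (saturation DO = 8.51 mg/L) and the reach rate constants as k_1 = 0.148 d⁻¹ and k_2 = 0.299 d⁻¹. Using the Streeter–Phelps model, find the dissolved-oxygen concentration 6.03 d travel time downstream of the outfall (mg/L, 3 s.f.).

DO ≈ 1.84 mg/L

Mixed DO = (6.95×7.48 + 1.04×0.915)/(6.95+1.04) = 52.94/7.990 = 6.625 mg/L.
Mixed L₀ = (6.95×3.97 + 1.04×177)/(7.990) = 211.7/7.990 = 26.49 mg/L.
Initial deficit D₀ = C_s − DO₀ = 8.51 − 6.625 = 1.885 mg/L.
D(6.03) = [0.148×26.49/(0.299−0.148)](e^(−0.148×6.03) − e^(−0.299×6.03)) + 1.885 e^(−0.299×6.03)
= 25.97 × (0.4097 − 0.1648) + 1.885 × 0.1648 = 6.668 mg/L.
DO = 8.51 − 6.668 = 1.842 mg/L.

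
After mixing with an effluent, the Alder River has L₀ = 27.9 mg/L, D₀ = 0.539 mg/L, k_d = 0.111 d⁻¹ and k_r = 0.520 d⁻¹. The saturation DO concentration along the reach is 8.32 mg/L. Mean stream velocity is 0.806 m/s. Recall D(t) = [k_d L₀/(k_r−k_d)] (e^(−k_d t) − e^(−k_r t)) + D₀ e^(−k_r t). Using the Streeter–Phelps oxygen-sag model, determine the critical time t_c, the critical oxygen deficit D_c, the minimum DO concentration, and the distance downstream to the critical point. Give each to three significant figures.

t_c ≈ 3.60 d; D_c ≈ 4.00 mg/L; min DO ≈ 4.32 mg/L; x_c ≈ 250 km

t_c = [1/(k_r−k_d)] ln[(k_r/k_d)(1 − D₀(k_r−k_d)/(k_d L₀))]
= [1/(0.520−0.111)] ln[(0.520/0.111)(1 − 0.539×0.4090/(0.111×27.9))]
= (1/0.4090) ln[4.685 × 0.9288] = 2.445 × ln(4.351) = 2.445 × 1.470 = 3.595 d.
D_c = (k_d/k_r) L₀ e^(−k_d t_c) = (0.111/0.520) × 27.9 × e^(−0.111×3.595) = 0.2135 × 27.9 × 0.6709 = 3.996 mg/L.
Minimum DO = C_s − D_c = 8.32 − 3.996 = 4.324 mg/L.
x_c = v t_c = 0.806 m/s × 3.595 d × 86400 s/d = 250400 m ≈ 250 km.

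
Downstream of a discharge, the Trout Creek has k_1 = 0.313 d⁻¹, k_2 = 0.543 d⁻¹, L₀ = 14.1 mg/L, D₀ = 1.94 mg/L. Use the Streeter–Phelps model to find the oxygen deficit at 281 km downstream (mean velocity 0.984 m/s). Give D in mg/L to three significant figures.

Travel time t = x/v = 281 km / (0.984 m/s) = 281000 m / 0.984 m/s = 285600 s = 3.305 d.
k_1 L₀/(k_2−k_1) = 0.313×14.1/(0.543−0.313) = 4.413/0.2300 = 19.19 mg/L.
e^(−k_1 t) = e^(−0.313×3.305) = 0.3554; e^(−k_2 t) = e^(−0.543×3.305) = 0.1662.
D = 19.19 × (0.3554 − 0.1662) + 1.94 × 0.1662 = 3.631 + 0.3224 = 3.953 mg/L.

D ≈ 3.95 mg/L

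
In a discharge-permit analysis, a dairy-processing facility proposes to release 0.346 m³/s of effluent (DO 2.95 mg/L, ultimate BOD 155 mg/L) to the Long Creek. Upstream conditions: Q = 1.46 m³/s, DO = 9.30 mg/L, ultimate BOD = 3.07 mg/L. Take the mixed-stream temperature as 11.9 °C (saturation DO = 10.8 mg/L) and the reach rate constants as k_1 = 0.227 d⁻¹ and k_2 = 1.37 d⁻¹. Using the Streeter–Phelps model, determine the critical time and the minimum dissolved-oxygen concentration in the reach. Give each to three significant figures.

Mixed DO = (1.46×9.30 + 0.346×2.95)/(1.46+0.346) = 14.60/1.806 = 8.083 mg/L.
Mixed L₀ = (1.46×3.07 + 0.346×155)/(1.806) = 58.11/1.806 = 32.18 mg/L.
Initial deficit D₀ = C_s − DO₀ = 10.8 − 8.083 = 2.717 mg/L.
t_c = (1/1.143) ln[(1.37/0.227)(1 − 2.717×1.143/(0.227×32.18))] = 0.8749 × ln(3.470) = 1.088 d.
D_c = (0.227/1.37) × 32.18 × e^(−0.227×1.088) = 0.1657 × 32.18 × 0.7811 = 4.164 mg/L.
Minimum DO = 10.8 − 4.164 = 6.636 mg/L.

t_c ≈ 1.09 d; minimum DO ≈ 6.64 mg/L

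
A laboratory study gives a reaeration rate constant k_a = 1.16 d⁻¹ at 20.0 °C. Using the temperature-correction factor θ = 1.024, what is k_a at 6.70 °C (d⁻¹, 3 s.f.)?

k_a(T₂) = k_a(T₁) · θ^(T₂−T₁) = 1.16 × 1.024^(6.70−20.0)
= 1.16 × 1.024^-13.3 = 1.16 × 0.7295 = 0.8462 d⁻¹.

k_a ≈ 0.846 d⁻¹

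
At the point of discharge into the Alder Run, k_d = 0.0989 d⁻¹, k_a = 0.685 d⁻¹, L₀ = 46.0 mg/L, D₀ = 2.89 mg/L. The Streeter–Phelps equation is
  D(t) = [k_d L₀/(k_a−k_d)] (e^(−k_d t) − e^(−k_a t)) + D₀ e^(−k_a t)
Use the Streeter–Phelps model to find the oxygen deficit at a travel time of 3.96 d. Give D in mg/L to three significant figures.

k_d L₀/(k_a−k_d) = 0.0989×46.0/(0.685−0.0989) = 4.549/0.5861 = 7.762 mg/L.
e^(−k_d t) = e^(−0.0989×3.960) = 0.6759; e^(−k_a t) = e^(−0.685×3.960) = 0.06636.
D = 7.762 × (0.6759 − 0.06636) + 2.89 × 0.06636 = 4.732 + 0.1918 = 4.923 mg/L.

D ≈ 4.92 mg/L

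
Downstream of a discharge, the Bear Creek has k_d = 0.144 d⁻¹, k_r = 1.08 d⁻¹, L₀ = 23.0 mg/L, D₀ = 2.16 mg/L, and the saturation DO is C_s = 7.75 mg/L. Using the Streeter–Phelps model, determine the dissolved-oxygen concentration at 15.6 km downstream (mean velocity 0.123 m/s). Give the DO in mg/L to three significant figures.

Travel time t = x/v = 15.6 km / (0.123 m/s) = 15600 m / 0.123 m/s = 126800 s = 1.468 d.
k_d L₀/(k_r−k_d) = 0.144×23.0/(1.08−0.144) = 3.312/0.9360 = 3.538 mg/L.
e^(−k_d t) = e^(−0.144×1.468) = 0.8095; e^(−k_r t) = e^(−1.08×1.468) = 0.2049.
D = 3.538 × (0.8095 − 0.2049) + 2.16 × 0.2049 = 2.139 + 0.4425 = 2.582 mg/L.
DO = C_s − D = 7.75 − 2.582 = 5.168 mg/L.

DO ≈ 5.17 mg/L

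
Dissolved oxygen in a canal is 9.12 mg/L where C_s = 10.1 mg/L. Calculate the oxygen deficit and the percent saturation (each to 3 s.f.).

D ≈ 0.980 mg/L; 90.3 % saturation

D = C_s − C = 10.1 − 9.12 = 0.980 mg/L.
% saturation = 9.12/10.1 × 100 = 90.3 %.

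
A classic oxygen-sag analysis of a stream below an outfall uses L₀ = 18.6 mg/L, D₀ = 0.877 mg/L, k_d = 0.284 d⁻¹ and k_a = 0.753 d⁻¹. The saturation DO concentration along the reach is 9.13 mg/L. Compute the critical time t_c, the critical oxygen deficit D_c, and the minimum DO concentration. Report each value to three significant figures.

t_c = [1/(k_a−k_d)] ln[(k_a/k_d)(1 − D₀(k_a−k_d)/(k_d L₀))]
= [1/(0.753−0.284)] ln[(0.753/0.284)(1 − 0.877×0.4690/(0.284×18.6))]
= (1/0.4690) ln[2.651 × 0.9221] = 2.132 × ln(2.445) = 2.132 × 0.8940 = 1.906 d.
L(t_c) = L₀ e^(−k_d t_c) = 18.6 × 0.5819 = 10.82 mg/L, and at the critical point k_a D_c = k_d L, so D_c = (0.284/0.753) × 10.82 = 4.082 mg/L.
Minimum DO = C_s − D_c = 9.13 − 4.082 = 5.048 mg/L.

t_c ≈ 1.91 d; D_c ≈ 4.08 mg/L; min DO ≈ 5.05 mg/L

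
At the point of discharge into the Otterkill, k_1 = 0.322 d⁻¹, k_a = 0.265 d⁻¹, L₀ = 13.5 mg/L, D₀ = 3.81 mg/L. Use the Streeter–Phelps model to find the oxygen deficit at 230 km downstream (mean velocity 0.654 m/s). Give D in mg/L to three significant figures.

Travel time t = x/v = 230 km / (0.654 m/s) = 230000 m / 0.654 m/s = 351700 s = 4.070 d.
k_1 L₀/(k_a−k_1) = 0.322×13.5/(0.265−0.322) = 4.347/-0.05700 = -76.26 mg/L.
e^(−k_1 t) = e^(−0.322×4.070) = 0.2696; e^(−k_a t) = e^(−0.265×4.070) = 0.3401.
D = -76.26 × (0.2696 − 0.3401) + 3.81 × 0.3401 = 5.370 + 1.296 = 6.665 mg/L.

D ≈ 6.67 mg/L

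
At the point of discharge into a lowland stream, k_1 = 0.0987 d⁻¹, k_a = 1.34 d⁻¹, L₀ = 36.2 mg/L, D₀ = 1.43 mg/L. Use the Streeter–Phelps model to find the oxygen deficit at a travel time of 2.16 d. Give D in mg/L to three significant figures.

D ≈ 2.25 mg/L

k_1 L₀/(k_a−k_1) = 0.0987×36.2/(1.34−0.0987) = 3.573/1.241 = 2.878 mg/L.
e^(−k_1 t) = e^(−0.0987×2.160) = 0.8080; e^(−k_a t) = e^(−1.34×2.160) = 0.05533.
D = 2.878 × (0.8080 − 0.05533) + 1.43 × 0.05533 = 2.166 + 0.07913 = 2.246 mg/L.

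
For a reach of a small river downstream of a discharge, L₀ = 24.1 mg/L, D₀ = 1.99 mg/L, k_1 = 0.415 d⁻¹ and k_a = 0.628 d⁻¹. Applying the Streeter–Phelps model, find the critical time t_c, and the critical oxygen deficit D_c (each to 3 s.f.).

With k_a/k_1 = 1.513 and 1 − D₀(k_a−k_1)/(k_1 L₀) = 0.9576,
t_c = ln(1.513 × 0.9576) / (0.628 − 0.415) = ln(1.449) / 0.2130 = 0.3710/0.2130 = 1.742 d.
D_c = (k_1/k_a) L₀ e^(−k_1 t_c) = (0.415/0.628) × 24.1 × e^(−0.415×1.742) = 0.6608 × 24.1 × 0.4854 = 7.731 mg/L.

t_c ≈ 1.74 d; D_c ≈ 7.73 mg/L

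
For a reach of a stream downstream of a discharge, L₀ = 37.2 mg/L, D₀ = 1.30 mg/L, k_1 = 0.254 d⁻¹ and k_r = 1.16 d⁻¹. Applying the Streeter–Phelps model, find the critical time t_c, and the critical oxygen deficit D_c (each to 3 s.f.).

t_c ≈ 1.53 d; D_c ≈ 5.52 mg/L

With k_r/k_1 = 4.567 and 1 − D₀(k_r−k_1)/(k_1 L₀) = 0.8753,
t_c = ln(4.567 × 0.8753) / (1.16 − 0.254) = ln(3.998) / 0.9060 = 1.386/0.9060 = 1.529 d.
D_c = (k_1/k_r) L₀ e^(−k_1 t_c) = (0.254/1.16) × 37.2 × e^(−0.254×1.529) = 0.2190 × 37.2 × 0.6781 = 5.523 mg/L.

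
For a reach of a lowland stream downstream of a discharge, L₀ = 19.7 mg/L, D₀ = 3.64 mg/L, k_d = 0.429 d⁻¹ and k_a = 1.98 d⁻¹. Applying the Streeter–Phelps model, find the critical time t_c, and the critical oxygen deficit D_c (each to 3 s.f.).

With k_a/k_d = 4.615 and 1 − D₀(k_a−k_d)/(k_d L₀) = 0.3320,
t_c = ln(4.615 × 0.3320) / (1.98 − 0.429) = ln(1.532) / 1.551 = 0.4267/1.551 = 0.2751 d.
L(t_c) = L₀ e^(−k_d t_c) = 19.7 × 0.8887 = 17.51 mg/L, and at the critical point k_a D_c = k_d L, so D_c = (0.429/1.98) × 17.51 = 3.793 mg/L.

t_c ≈ 0.275 d; D_c ≈ 3.79 mg/L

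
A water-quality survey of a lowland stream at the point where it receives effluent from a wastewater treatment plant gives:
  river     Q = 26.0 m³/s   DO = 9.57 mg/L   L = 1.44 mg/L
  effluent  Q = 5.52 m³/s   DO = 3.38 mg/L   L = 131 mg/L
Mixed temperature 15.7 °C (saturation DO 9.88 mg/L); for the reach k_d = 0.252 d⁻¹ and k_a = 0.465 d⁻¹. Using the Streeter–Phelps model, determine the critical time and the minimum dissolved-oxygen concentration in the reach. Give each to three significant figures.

Mixed DO = (26.0×9.57 + 5.52×3.38)/(26.0+5.52) = 267.5/31.52 = 8.486 mg/L.
Mixed L₀ = (26.0×1.44 + 5.52×131)/(31.52) = 760.6/31.52 = 24.13 mg/L.
Initial deficit D₀ = C_s − DO₀ = 9.88 − 8.486 = 1.394 mg/L.
t_c = (1/0.2130) ln[(0.465/0.252)(1 − 1.394×0.2130/(0.252×24.13))] = 4.695 × ln(1.755) = 2.641 d.
D_c = (0.252/0.465) × 24.13 × e^(−0.252×2.641) = 0.5419 × 24.13 × 0.5140 = 6.721 mg/L.
Minimum DO = 9.88 − 6.721 = 3.159 mg/L.

t_c ≈ 2.64 d; minimum DO ≈ 3.16 mg/L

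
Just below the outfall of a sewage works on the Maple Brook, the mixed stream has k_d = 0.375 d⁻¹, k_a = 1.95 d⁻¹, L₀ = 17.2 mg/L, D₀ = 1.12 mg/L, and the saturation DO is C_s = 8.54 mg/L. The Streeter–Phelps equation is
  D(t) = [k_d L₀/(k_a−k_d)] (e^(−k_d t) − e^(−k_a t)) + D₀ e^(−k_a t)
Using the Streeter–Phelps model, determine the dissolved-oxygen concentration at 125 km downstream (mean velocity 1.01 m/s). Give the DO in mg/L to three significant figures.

DO ≈ 6.33 mg/L

Travel time t = x/v = 125 km / (1.01 m/s) = 125000 m / 1.01 m/s = 123800 s = 1.432 d.
k_d L₀/(k_a−k_d) = 0.375×17.2/(1.95−0.375) = 6.450/1.575 = 4.095 mg/L.
e^(−k_d t) = e^(−0.375×1.432) = 0.5844; e^(−k_a t) = e^(−1.95×1.432) = 0.06122.
D = 4.095 × (0.5844 − 0.06122) + 1.12 × 0.06122 = 2.143 + 0.06857 = 2.211 mg/L.
DO = C_s − D = 8.54 − 2.211 = 6.329 mg/L.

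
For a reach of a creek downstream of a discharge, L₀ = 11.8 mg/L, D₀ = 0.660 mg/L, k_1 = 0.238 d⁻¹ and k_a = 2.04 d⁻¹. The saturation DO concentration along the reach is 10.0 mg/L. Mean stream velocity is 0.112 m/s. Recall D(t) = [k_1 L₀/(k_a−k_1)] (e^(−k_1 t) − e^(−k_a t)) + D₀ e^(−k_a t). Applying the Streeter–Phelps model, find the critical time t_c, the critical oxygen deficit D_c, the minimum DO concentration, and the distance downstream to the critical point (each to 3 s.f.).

t_c ≈ 0.887 d; D_c ≈ 1.11 mg/L; min DO ≈ 8.89 mg/L; x_c ≈ 8.58 km

At the critical point dD/dt = 0, so k_1 L₀ e^(−k_1 t) = k_a D. Substituting D(t) from the Streeter–Phelps equation and solving for t gives
t_c = ln[(k_a/k_1)(1 − D₀(k_a−k_1)/(k_1 L₀))] / (k_a−k_1).
Here k_a−k_1 = 1.802 d⁻¹ and 1 − D₀(k_a−k_1)/(k_1 L₀) = 1 − 0.660×1.802/(0.238×11.8) = 0.5765, so
t_c = ln(8.571 × 0.5765) / 1.802 = 1.598 / 1.802 = 0.8866 d.
L(t_c) = L₀ e^(−k_1 t_c) = 11.8 × 0.8098 = 9.555 mg/L, and at the critical point k_a D_c = k_1 L, so D_c = (0.238/2.04) × 9.555 = 1.115 mg/L.
Minimum DO = C_s − D_c = 10.0 − 1.115 = 8.885 mg/L.
x_c = v t_c = 0.112 m/s × 0.8866 d × 86400 s/d = 8580 m ≈ 8.58 km.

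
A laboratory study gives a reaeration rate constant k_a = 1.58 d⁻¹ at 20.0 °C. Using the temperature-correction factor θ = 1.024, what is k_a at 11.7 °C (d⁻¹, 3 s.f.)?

k_a(T₂) = k_a(T₁) · θ^(T₂−T₁) = 1.58 × 1.024^(11.7−20.0)
= 1.58 × 1.024^-8.30 = 1.58 × 0.8213 = 1.298 d⁻¹.

k_a ≈ 1.30 d⁻¹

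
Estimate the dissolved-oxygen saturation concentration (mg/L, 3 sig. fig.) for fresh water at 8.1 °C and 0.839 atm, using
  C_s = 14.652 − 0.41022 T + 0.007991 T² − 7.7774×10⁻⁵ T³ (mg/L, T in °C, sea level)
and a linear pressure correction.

C_s ≈ 9.91 mg/L

At sea level: C_s = 14.652 − 0.41022×8.1 + 0.007991×8.1² − 7.7774×10⁻⁵×8.1³ = 11.81 mg/L.
Pressure correction: C_s' = 11.81 × 0.839 = 9.910 mg/L.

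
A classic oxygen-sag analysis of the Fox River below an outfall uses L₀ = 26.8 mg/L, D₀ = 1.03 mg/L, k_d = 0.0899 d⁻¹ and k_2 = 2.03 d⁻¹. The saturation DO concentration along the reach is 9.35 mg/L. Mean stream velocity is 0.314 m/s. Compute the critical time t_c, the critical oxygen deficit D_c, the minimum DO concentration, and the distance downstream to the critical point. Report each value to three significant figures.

t_c = [1/(k_2−k_d)] ln[(k_2/k_d)(1 − D₀(k_2−k_d)/(k_d L₀))]
= [1/(2.03−0.0899)] ln[(2.03/0.0899)(1 − 1.03×1.940/(0.0899×26.8))]
= (1/1.940) ln[22.58 × 0.1706] = 0.5154 × ln(3.852) = 0.5154 × 1.349 = 0.6951 d.
L(t_c) = L₀ e^(−k_d t_c) = 26.8 × 0.9394 = 25.18 mg/L, and at the critical point k_2 D_c = k_d L, so D_c = (0.0899/2.03) × 25.18 = 1.115 mg/L.
Minimum DO = C_s − D_c = 9.35 − 1.115 = 8.235 mg/L.
x_c = v t_c = 0.314 m/s × 0.6951 d × 86400 s/d = 18860 m ≈ 18.9 km.

t_c ≈ 0.695 d; D_c ≈ 1.11 mg/L; min DO ≈ 8.24 mg/L; x_c ≈ 18.9 km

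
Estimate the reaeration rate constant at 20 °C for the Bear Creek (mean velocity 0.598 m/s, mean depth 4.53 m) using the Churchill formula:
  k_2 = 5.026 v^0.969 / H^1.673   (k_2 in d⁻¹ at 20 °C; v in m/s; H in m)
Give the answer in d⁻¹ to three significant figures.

k_2 = 5.026 × 0.598^0.969 / 4.53^1.673 = 5.026 × 0.6076 / 12.52 = 0.2439 d⁻¹.

k_2 ≈ 0.244 d⁻¹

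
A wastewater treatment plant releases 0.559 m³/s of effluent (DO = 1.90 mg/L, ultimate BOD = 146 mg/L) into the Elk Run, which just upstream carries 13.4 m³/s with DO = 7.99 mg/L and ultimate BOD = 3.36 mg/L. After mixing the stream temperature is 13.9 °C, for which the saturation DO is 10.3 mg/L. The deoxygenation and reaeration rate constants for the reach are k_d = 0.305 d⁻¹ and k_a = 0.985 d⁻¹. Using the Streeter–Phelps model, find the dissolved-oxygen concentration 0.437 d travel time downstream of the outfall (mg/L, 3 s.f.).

DO ≈ 7.72 mg/L

Mixed DO = (13.4×7.99 + 0.559×1.90)/(13.4+0.559) = 108.1/13.96 = 7.746 mg/L.
Mixed L₀ = (13.4×3.36 + 0.559×146)/(13.96) = 126.6/13.96 = 9.072 mg/L.
Initial deficit D₀ = C_s − DO₀ = 10.3 − 7.746 = 2.554 mg/L.
D(0.437) = [0.305×9.072/(0.985−0.305)](e^(−0.305×0.437) − e^(−0.985×0.437)) + 2.554 e^(−0.985×0.437)
= 4.069 × (0.8752 − 0.6502) + 2.554 × 0.6502 = 2.576 mg/L.
DO = 10.3 − 2.576 = 7.724 mg/L.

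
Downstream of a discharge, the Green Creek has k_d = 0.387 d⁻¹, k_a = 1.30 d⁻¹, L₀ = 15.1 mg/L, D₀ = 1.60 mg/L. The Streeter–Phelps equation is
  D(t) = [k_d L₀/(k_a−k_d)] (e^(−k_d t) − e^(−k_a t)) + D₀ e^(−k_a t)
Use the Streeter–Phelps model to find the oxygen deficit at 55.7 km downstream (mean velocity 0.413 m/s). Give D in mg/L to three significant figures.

Travel time t = x/v = 55.7 km / (0.413 m/s) = 55700 m / 0.413 m/s = 134900 s = 1.561 d.
k_d L₀/(k_a−k_d) = 0.387×15.1/(1.30−0.387) = 5.844/0.9130 = 6.401 mg/L.
e^(−k_d t) = e^(−0.387×1.561) = 0.5466; e^(−k_a t) = e^(−1.30×1.561) = 0.1314.
D = 6.401 × (0.5466 − 0.1314) + 1.60 × 0.1314 = 2.657 + 0.2103 = 2.867 mg/L.

D ≈ 2.87 mg/L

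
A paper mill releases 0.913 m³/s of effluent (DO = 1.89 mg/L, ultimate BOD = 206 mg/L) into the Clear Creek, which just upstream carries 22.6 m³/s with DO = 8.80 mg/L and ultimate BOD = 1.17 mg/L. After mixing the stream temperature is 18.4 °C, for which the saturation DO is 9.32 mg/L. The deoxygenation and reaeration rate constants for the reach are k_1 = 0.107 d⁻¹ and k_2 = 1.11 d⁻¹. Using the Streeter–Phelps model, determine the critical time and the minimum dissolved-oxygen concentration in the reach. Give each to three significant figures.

Mixed DO = (22.6×8.80 + 0.913×1.89)/(22.6+0.913) = 200.6/23.51 = 8.532 mg/L.
Mixed L₀ = (22.6×1.17 + 0.913×206)/(23.51) = 214.5/23.51 = 9.123 mg/L.
Initial deficit D₀ = C_s − DO₀ = 9.32 − 8.532 = 0.7883 mg/L.
t_c = (1/1.003) ln[(1.11/0.107)(1 − 0.7883×1.003/(0.107×9.123))] = 0.9970 × ln(1.972) = 0.6768 d.
D_c = (0.107/1.11) × 9.123 × e^(−0.107×0.6768) = 0.09640 × 9.123 × 0.9301 = 0.8180 mg/L.
Minimum DO = 9.32 − 0.8180 = 8.502 mg/L.

t_c ≈ 0.677 d; minimum DO ≈ 8.50 mg/L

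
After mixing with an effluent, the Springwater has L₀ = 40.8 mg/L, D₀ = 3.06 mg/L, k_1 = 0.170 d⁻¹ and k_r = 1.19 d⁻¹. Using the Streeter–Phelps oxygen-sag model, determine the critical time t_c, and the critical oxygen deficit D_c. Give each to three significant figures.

t_c ≈ 1.32 d; D_c ≈ 4.66 mg/L

With k_r/k_1 = 7.000 and 1 − D₀(k_r−k_1)/(k_1 L₀) = 0.5500,
t_c = ln(7.000 × 0.5500) / (1.19 − 0.170) = ln(3.850) / 1.020 = 1.348/1.020 = 1.322 d.
D_c = (k_1/k_r) L₀ e^(−k_1 t_c) = (0.170/1.19) × 40.8 × e^(−0.170×1.322) = 0.1429 × 40.8 × 0.7988 = 4.656 mg/L.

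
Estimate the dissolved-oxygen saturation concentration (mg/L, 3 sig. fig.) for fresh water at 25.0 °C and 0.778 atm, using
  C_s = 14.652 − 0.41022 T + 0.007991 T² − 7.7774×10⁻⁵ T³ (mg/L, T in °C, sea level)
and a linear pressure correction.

At sea level: C_s = 14.652 − 0.41022×25.0 + 0.007991×25.0² − 7.7774×10⁻⁵×25.0³ = 8.176 mg/L.
Pressure correction: C_s' = 8.176 × 0.778 = 6.361 mg/L.

C_s ≈ 6.36 mg/L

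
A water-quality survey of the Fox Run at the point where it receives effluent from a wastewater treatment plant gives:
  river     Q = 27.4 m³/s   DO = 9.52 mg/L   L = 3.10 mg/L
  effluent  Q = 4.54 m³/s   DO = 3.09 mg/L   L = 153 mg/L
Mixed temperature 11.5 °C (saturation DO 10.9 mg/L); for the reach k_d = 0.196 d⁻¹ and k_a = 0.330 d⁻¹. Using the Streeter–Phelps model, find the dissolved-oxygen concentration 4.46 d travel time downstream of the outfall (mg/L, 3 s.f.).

DO ≈ 3.67 mg/L

Mixed DO = (27.4×9.52 + 4.54×3.09)/(27.4+4.54) = 274.9/31.94 = 8.606 mg/L.
Mixed L₀ = (27.4×3.10 + 4.54×153)/(31.94) = 779.6/31.94 = 24.41 mg/L.
Initial deficit D₀ = C_s − DO₀ = 10.9 − 8.606 = 2.294 mg/L.
D(4.46) = [0.196×24.41/(0.330−0.196)](e^(−0.196×4.46) − e^(−0.330×4.46)) + 2.294 e^(−0.330×4.46)
= 35.70 × (0.4172 − 0.2295) + 2.294 × 0.2295 = 7.227 mg/L.
DO = 10.9 − 7.227 = 3.673 mg/L.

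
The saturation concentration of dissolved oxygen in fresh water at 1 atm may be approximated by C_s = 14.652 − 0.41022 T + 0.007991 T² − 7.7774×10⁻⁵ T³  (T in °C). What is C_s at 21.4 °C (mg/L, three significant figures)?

C_s = 14.652 − 0.41022×21.4 + 0.007991×21.4² − 7.7774×10⁻⁵×21.4³ = 8.771 mg/L.

C_s ≈ 8.77 mg/L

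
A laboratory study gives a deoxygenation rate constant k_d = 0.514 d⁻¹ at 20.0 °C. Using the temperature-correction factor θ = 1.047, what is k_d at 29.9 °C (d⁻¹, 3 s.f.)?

k_d(T₂) = k_d(T₁) · θ^(T₂−T₁) = 0.514 × 1.047^(29.9−20.0)
= 0.514 × 1.047^9.90 = 0.514 × 1.576 = 0.8099 d⁻¹.

k_d ≈ 0.810 d⁻¹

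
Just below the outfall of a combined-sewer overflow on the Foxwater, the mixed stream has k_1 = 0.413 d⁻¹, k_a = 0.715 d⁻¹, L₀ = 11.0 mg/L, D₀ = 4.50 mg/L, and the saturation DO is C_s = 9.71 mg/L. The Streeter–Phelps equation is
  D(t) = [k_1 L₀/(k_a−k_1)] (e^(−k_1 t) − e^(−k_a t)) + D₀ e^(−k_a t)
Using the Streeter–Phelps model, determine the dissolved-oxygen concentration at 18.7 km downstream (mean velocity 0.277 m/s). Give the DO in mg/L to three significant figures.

Travel time t = x/v = 18.7 km / (0.277 m/s) = 18700 m / 0.277 m/s = 67510 s = 0.7814 d.
k_1 L₀/(k_a−k_1) = 0.413×11.0/(0.715−0.413) = 4.543/0.3020 = 15.04 mg/L.
e^(−k_1 t) = e^(−0.413×0.7814) = 0.7242; e^(−k_a t) = e^(−0.715×0.7814) = 0.5720.
D = 15.04 × (0.7242 − 0.5720) + 4.50 × 0.5720 = 2.290 + 2.574 = 4.864 mg/L.
DO = C_s − D = 9.71 − 4.864 = 4.846 mg/L.

DO ≈ 4.85 mg/L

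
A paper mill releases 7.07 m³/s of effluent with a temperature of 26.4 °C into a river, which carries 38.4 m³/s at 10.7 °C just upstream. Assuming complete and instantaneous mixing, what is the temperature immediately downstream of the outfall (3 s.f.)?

13.1 °C

Flow-weighted mixing: C = (Q_r C_r + Q_w C_w)/(Q_r + Q_w)
= (38.4×10.7 + 7.07×26.4)/(38.4 + 7.07) = 597.5/45.47 = 13.14 °C.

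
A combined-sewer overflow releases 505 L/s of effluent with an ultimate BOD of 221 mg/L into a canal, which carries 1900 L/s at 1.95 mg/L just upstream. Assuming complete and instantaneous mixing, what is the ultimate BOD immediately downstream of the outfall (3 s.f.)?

47.9 mg/L

Flow-weighted mixing: C = (Q_r C_r + Q_w C_w)/(Q_r + Q_w)
= (1900×1.95 + 505×221)/(1900 + 505) = 115300/2405 = 47.95 mg/L.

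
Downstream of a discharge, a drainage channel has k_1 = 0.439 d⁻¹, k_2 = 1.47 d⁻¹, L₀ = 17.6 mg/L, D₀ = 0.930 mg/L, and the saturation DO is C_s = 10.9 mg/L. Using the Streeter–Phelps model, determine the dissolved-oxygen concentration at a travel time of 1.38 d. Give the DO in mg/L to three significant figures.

DO ≈ 7.67 mg/L

k_1 L₀/(k_2−k_1) = 0.439×17.6/(1.47−0.439) = 7.726/1.031 = 7.494 mg/L.
e^(−k_1 t) = e^(−0.439×1.380) = 0.5456; e^(−k_2 t) = e^(−1.47×1.380) = 0.1315.
D = 7.494 × (0.5456 − 0.1315) + 0.930 × 0.1315 = 3.103 + 0.1223 = 3.226 mg/L.
DO = C_s − D = 10.9 − 3.226 = 7.674 mg/L.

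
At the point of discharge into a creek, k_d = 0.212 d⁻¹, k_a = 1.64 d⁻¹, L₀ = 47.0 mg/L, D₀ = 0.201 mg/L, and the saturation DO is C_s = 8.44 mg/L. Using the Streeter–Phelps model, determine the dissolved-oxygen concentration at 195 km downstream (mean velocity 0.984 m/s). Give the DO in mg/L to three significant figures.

Travel time t = x/v = 195 km / (0.984 m/s) = 195000 m / 0.984 m/s = 198200 s = 2.294 d.
k_d L₀/(k_a−k_d) = 0.212×47.0/(1.64−0.212) = 9.964/1.428 = 6.978 mg/L.
e^(−k_d t) = e^(−0.212×2.294) = 0.6149; e^(−k_a t) = e^(−1.64×2.294) = 0.02325.
D = 6.978 × (0.6149 − 0.02325) + 0.201 × 0.02325 = 4.128 + 0.004673 = 4.133 mg/L.
DO = C_s − D = 8.44 − 4.133 = 4.307 mg/L.

DO ≈ 4.31 mg/L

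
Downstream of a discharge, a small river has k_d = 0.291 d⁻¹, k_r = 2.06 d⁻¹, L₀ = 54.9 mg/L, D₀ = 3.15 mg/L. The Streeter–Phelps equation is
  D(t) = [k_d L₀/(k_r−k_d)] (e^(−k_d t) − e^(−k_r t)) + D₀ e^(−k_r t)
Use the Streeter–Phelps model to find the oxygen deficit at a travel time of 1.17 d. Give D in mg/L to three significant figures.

k_d L₀/(k_r−k_d) = 0.291×54.9/(2.06−0.291) = 15.98/1.769 = 9.031 mg/L.
e^(−k_d t) = e^(−0.291×1.170) = 0.7114; e^(−k_r t) = e^(−2.06×1.170) = 0.08980.
D = 9.031 × (0.7114 − 0.08980) + 3.15 × 0.08980 = 5.614 + 0.2829 = 5.897 mg/L.

D ≈ 5.90 mg/L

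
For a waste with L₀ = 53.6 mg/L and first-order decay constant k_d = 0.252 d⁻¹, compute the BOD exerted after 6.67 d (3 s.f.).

y ≈ 43.6 mg/L

y_t = L₀(1 − e^(−k_d t)) = 53.6 × (1 − e^(−0.252×6.67))
= 53.6 × (1 − 0.1862) = 53.6 × 0.8138 = 43.62 mg/L.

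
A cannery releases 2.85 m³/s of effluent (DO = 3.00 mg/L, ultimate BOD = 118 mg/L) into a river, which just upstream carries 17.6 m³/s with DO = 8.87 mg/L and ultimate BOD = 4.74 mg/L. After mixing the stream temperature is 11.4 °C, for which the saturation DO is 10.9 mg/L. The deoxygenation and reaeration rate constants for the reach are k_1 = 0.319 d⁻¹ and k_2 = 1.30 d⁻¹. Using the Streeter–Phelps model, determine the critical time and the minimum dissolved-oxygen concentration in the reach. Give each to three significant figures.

Mixed DO = (17.6×8.87 + 2.85×3.00)/(17.6+2.85) = 164.7/20.45 = 8.052 mg/L.
Mixed L₀ = (17.6×4.74 + 2.85×118)/(20.45) = 419.7/20.45 = 20.52 mg/L.
Initial deficit D₀ = C_s − DO₀ = 10.9 − 8.052 = 2.848 mg/L.
t_c = (1/0.9810) ln[(1.30/0.319)(1 − 2.848×0.9810/(0.319×20.52))] = 1.019 × ln(2.336) = 0.8650 d.
D_c = (0.319/1.30) × 20.52 × e^(−0.319×0.8650) = 0.2454 × 20.52 × 0.7589 = 3.822 mg/L.
Minimum DO = 10.9 − 3.822 = 7.078 mg/L.

t_c ≈ 0.865 d; minimum DO ≈ 7.08 mg/L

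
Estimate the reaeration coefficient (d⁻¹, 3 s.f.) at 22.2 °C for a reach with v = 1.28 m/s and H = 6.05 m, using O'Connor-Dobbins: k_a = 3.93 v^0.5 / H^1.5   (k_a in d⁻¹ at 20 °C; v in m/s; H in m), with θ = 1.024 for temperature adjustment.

k_a ≈ 0.315 d⁻¹

k_a(20) = 3.93 × 1.28^0.5 / 6.05^1.5 = 3.93 × 1.131 / 14.88 = 0.2988 d⁻¹.
k_a(22.2) = 0.2988 × 1.024^(22.2−20) = 0.2988 × 1.054 = 0.3148 d⁻¹.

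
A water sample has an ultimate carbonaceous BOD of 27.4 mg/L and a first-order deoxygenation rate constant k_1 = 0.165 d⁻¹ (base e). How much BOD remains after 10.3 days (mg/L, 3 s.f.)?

L ≈ 5.01 mg/L

L_t = L₀ e^(−k_1 t) = 27.4 × e^(−0.165×10.3) = 27.4 × 0.1828 = 5.008 mg/L.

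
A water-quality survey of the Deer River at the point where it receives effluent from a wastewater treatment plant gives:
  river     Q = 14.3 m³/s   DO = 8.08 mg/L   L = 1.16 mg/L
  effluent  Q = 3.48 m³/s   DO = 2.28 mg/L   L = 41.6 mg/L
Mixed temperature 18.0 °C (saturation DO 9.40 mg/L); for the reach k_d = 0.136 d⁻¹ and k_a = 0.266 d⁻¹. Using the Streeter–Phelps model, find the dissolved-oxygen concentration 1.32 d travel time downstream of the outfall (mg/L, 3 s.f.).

Mixed DO = (14.3×8.08 + 3.48×2.28)/(14.3+3.48) = 123.5/17.78 = 6.945 mg/L.
Mixed L₀ = (14.3×1.16 + 3.48×41.6)/(17.78) = 161.4/17.78 = 9.075 mg/L.
Initial deficit D₀ = C_s − DO₀ = 9.40 − 6.945 = 2.455 mg/L.
D(1.32) = [0.136×9.075/(0.266−0.136)](e^(−0.136×1.32) − e^(−0.266×1.32)) + 2.455 e^(−0.266×1.32)
= 9.494 × (0.8357 − 0.7039) + 2.455 × 0.7039 = 2.979 mg/L.
DO = 9.40 − 2.979 = 6.421 mg/L.

DO ≈ 6.42 mg/L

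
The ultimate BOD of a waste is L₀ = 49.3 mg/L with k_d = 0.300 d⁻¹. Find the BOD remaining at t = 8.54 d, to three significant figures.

L ≈ 3.80 mg/L

L_t = L₀ e^(−k_d t) = 49.3 × e^(−0.300×8.54) = 49.3 × 0.07715 = 3.804 mg/L.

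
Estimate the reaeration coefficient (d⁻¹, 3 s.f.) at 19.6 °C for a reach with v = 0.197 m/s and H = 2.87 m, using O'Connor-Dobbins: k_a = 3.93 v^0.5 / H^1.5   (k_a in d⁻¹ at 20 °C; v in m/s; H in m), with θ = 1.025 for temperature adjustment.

k_a(20) = 3.93 × 0.197^0.5 / 2.87^1.5 = 3.93 × 0.4438 / 4.862 = 0.3588 d⁻¹.
k_a(19.6) = 0.3588 × 1.025^(19.6−20) = 0.3588 × 0.9902 = 0.3552 d⁻¹.

k_a ≈ 0.355 d⁻¹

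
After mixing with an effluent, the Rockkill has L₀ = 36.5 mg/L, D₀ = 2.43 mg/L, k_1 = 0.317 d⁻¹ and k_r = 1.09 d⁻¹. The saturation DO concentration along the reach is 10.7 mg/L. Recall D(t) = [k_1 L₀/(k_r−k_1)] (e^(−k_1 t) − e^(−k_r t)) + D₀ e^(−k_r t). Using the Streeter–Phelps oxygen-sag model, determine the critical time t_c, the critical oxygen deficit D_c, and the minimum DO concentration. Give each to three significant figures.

t_c = [1/(k_r−k_1)] ln[(k_r/k_1)(1 − D₀(k_r−k_1)/(k_1 L₀))]
= [1/(1.09−0.317)] ln[(1.09/0.317)(1 − 2.43×0.7730/(0.317×36.5))]
= (1/0.7730) ln[3.438 × 0.8377] = 1.294 × ln(2.880) = 1.294 × 1.058 = 1.369 d.
L(t_c) = L₀ e^(−k_1 t_c) = 36.5 × 0.6480 = 23.65 mg/L, and at the critical point k_r D_c = k_1 L, so D_c = (0.317/1.09) × 23.65 = 6.879 mg/L.
Minimum DO = C_s − D_c = 10.7 − 6.879 = 3.821 mg/L.

t_c ≈ 1.37 d; D_c ≈ 6.88 mg/L; min DO ≈ 3.82 mg/L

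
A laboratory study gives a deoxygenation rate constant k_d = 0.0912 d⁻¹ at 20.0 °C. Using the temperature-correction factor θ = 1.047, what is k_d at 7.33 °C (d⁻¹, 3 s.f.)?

k_d(T₂) = k_d(T₁) · θ^(T₂−T₁) = 0.0912 × 1.047^(7.33−20.0)
= 0.0912 × 1.047^-12.7 = 0.0912 × 0.5588 = 0.05096 d⁻¹.

k_d ≈ 0.0510 d⁻¹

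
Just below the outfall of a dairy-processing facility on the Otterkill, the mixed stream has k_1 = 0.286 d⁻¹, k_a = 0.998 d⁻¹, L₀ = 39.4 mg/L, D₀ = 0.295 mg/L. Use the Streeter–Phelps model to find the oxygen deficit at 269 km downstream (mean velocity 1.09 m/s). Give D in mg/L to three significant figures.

D ≈ 6.09 mg/L

Travel time t = x/v = 269 km / (1.09 m/s) = 269000 m / 1.09 m/s = 246800 s = 2.856 d.
k_1 L₀/(k_a−k_1) = 0.286×39.4/(0.998−0.286) = 11.27/0.7120 = 15.83 mg/L.
e^(−k_1 t) = e^(−0.286×2.856) = 0.4418; e^(−k_a t) = e^(−0.998×2.856) = 0.05781.
D = 15.83 × (0.4418 − 0.05781) + 0.295 × 0.05781 = 6.077 + 0.01705 = 6.094 mg/L.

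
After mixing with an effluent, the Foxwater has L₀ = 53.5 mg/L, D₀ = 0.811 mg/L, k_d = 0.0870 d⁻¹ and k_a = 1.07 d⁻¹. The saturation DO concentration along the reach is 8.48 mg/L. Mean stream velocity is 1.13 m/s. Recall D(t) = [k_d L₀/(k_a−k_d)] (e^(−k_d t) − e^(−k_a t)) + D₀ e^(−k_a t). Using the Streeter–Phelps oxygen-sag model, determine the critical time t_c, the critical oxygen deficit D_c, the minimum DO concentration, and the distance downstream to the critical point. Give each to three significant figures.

With k_a/k_d = 12.30 and 1 − D₀(k_a−k_d)/(k_d L₀) = 0.8287,
t_c = ln(12.30 × 0.8287) / (1.07 − 0.0870) = ln(10.19) / 0.9830 = 2.322/0.9830 = 2.362 d.
L(t_c) = L₀ e^(−k_d t_c) = 53.5 × 0.8143 = 43.56 mg/L, and at the critical point k_a D_c = k_d L, so D_c = (0.0870/1.07) × 43.56 = 3.542 mg/L.
Minimum DO = C_s − D_c = 8.48 − 3.542 = 4.938 mg/L.
x_c = v t_c = 1.13 m/s × 2.362 d × 86400 s/d = 230600 m ≈ 231 km.

t_c ≈ 2.36 d; D_c ≈ 3.54 mg/L; min DO ≈ 4.94 mg/L; x_c ≈ 231 km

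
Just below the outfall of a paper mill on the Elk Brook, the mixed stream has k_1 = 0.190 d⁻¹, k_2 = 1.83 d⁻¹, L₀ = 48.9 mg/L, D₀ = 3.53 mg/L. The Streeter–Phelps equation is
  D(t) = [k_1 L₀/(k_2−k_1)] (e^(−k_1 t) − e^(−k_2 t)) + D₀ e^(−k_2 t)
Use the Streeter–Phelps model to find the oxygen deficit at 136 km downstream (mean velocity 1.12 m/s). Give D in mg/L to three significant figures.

Travel time t = x/v = 136 km / (1.12 m/s) = 136000 m / 1.12 m/s = 121400 s = 1.405 d.
k_1 L₀/(k_2−k_1) = 0.190×48.9/(1.83−0.190) = 9.291/1.640 = 5.665 mg/L.
e^(−k_1 t) = e^(−0.190×1.405) = 0.7656; e^(−k_2 t) = e^(−1.83×1.405) = 0.07639.
D = 5.665 × (0.7656 − 0.07639) + 3.53 × 0.07639 = 3.905 + 0.2697 = 4.174 mg/L.

D ≈ 4.17 mg/L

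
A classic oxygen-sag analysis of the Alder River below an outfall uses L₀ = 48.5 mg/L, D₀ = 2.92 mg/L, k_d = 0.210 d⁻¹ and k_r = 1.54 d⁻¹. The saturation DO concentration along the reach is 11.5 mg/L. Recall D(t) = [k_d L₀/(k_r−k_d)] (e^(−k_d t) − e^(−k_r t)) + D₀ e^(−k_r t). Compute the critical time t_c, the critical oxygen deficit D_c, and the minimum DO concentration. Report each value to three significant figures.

t_c ≈ 1.14 d; D_c ≈ 5.21 mg/L; min DO ≈ 6.29 mg/L

At the critical point dD/dt = 0, so k_d L₀ e^(−k_d t) = k_r D. Substituting D(t) from the Streeter–Phelps equation and solving for t gives
t_c = ln[(k_r/k_d)(1 − D₀(k_r−k_d)/(k_d L₀))] / (k_r−k_d).
Here k_r−k_d = 1.330 d⁻¹ and 1 − D₀(k_r−k_d)/(k_d L₀) = 1 − 2.92×1.330/(0.210×48.5) = 0.6187, so
t_c = ln(7.333 × 0.6187) / 1.330 = 1.512 / 1.330 = 1.137 d.
D_c = (k_d/k_r) L₀ e^(−k_d t_c) = (0.210/1.54) × 48.5 × e^(−0.210×1.137) = 0.1364 × 48.5 × 0.7876 = 5.209 mg/L.
Minimum DO = C_s − D_c = 11.5 − 5.209 = 6.291 mg/L.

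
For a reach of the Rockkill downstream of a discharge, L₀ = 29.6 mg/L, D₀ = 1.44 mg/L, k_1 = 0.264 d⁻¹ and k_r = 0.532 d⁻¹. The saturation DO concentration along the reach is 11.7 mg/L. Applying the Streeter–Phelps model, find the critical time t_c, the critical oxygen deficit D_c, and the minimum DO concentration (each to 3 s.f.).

t_c ≈ 2.43 d; D_c ≈ 7.74 mg/L; min DO ≈ 3.96 mg/L

At the critical point dD/dt = 0, so k_1 L₀ e^(−k_1 t) = k_r D. Substituting D(t) from the Streeter–Phelps equation and solving for t gives
t_c = ln[(k_r/k_1)(1 − D₀(k_r−k_1)/(k_1 L₀))] / (k_r−k_1).
Here k_r−k_1 = 0.2680 d⁻¹ and 1 − D₀(k_r−k_1)/(k_1 L₀) = 1 − 1.44×0.2680/(0.264×29.6) = 0.9506, so
t_c = ln(2.015 × 0.9506) / 0.2680 = 0.6500 / 0.2680 = 2.426 d.
L(t_c) = L₀ e^(−k_1 t_c) = 29.6 × 0.5271 = 15.60 mg/L, and at the critical point k_r D_c = k_1 L, so D_c = (0.264/0.532) × 15.60 = 7.743 mg/L.
Minimum DO = C_s − D_c = 11.7 − 7.743 = 3.957 mg/L.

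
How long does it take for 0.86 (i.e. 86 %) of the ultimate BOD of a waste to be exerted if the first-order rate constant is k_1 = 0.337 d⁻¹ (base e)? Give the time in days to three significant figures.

t ≈ 5.83 d

y/L₀ = 1 − e^(−k_1 t) = 0.86 ⇒ e^(−k_1 t) = 0.140
t = −ln(0.140) / 0.337 = 1.966 / 0.337 = 5.834 d.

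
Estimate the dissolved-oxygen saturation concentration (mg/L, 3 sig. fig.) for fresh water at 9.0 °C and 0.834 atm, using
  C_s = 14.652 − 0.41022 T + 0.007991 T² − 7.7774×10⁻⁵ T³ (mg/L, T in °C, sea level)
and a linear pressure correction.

C_s ≈ 9.63 mg/L

At sea level: C_s = 14.652 − 0.41022×9.0 + 0.007991×9.0² − 7.7774×10⁻⁵×9.0³ = 11.55 mg/L.
Pressure correction: C_s' = 11.55 × 0.834 = 9.633 mg/L.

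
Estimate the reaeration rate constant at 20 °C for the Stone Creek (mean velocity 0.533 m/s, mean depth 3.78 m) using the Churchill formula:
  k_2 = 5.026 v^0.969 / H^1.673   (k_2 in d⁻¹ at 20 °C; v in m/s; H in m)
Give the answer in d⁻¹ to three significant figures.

k_2 ≈ 0.295 d⁻¹

k_2 = 5.026 × 0.533^0.969 / 3.78^1.673 = 5.026 × 0.5435 / 9.250 = 0.2953 d⁻¹.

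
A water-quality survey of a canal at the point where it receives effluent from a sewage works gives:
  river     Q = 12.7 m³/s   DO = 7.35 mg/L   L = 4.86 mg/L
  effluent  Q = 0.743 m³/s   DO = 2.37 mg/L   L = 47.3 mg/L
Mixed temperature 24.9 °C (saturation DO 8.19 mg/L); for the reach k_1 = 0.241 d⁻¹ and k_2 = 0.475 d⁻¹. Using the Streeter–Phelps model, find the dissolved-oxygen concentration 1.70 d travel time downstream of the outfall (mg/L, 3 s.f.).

DO ≈ 6.08 mg/L

Mixed DO = (12.7×7.35 + 0.743×2.37)/(12.7+0.743) = 95.11/13.44 = 7.075 mg/L.
Mixed L₀ = (12.7×4.86 + 0.743×47.3)/(13.44) = 96.87/13.44 = 7.206 mg/L.
Initial deficit D₀ = C_s − DO₀ = 8.19 − 7.075 = 1.115 mg/L.
D(1.70) = [0.241×7.206/(0.475−0.241)](e^(−0.241×1.70) − e^(−0.475×1.70)) + 1.115 e^(−0.475×1.70)
= 7.421 × (0.6638 − 0.4460) + 1.115 × 0.4460 = 2.114 mg/L.
DO = 8.19 − 2.114 = 6.076 mg/L.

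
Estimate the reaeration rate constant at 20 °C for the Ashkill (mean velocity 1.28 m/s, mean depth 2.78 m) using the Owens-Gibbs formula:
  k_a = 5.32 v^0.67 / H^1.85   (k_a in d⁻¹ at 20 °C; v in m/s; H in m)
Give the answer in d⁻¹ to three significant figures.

k_a = 5.32 × 1.28^0.67 / 2.78^1.85 = 5.32 × 1.180 / 6.630 = 0.9468 d⁻¹.

k_a ≈ 0.947 d⁻¹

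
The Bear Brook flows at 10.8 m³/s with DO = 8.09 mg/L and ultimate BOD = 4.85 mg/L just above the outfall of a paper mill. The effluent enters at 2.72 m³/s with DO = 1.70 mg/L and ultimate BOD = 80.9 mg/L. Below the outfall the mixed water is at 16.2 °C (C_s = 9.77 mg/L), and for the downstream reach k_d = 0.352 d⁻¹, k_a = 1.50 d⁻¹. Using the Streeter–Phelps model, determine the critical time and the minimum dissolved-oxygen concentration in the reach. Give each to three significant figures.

Mixed DO = (10.8×8.09 + 2.72×1.70)/(10.8+2.72) = 92.00/13.52 = 6.804 mg/L.
Mixed L₀ = (10.8×4.85 + 2.72×80.9)/(13.52) = 272.4/13.52 = 20.15 mg/L.
Initial deficit D₀ = C_s − DO₀ = 9.77 − 6.804 = 2.966 mg/L.
t_c = (1/1.148) ln[(1.50/0.352)(1 − 2.966×1.148/(0.352×20.15))] = 0.8711 × ln(2.216) = 0.6931 d.
D_c = (0.352/1.50) × 20.15 × e^(−0.352×0.6931) = 0.2347 × 20.15 × 0.7835 = 3.705 mg/L.
Minimum DO = 9.77 − 3.705 = 6.065 mg/L.

t_c ≈ 0.693 d; minimum DO ≈ 6.07 mg/L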